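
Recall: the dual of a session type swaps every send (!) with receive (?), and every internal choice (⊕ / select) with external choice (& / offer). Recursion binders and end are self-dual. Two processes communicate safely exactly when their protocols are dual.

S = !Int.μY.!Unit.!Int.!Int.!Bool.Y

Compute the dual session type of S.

?Int.μY.?Unit.?Int.?Int.?Bool.Y

!Int = ?Int
  μY = μY  (μ self-dual)
    !Unit = ?Unit
      !Int = ?Int
        !Int = ?Int
          !Bool = ?Bool
            Y ↦ Y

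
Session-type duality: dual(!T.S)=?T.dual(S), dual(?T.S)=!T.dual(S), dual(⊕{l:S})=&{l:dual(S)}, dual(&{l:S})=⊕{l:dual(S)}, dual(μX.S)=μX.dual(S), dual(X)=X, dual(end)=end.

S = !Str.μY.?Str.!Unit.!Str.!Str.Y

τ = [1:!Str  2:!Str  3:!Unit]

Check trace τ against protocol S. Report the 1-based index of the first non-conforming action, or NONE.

[1] !Str  ok  cont: μY.…
[2] got !Str, protocol expects ?Str  ✗

2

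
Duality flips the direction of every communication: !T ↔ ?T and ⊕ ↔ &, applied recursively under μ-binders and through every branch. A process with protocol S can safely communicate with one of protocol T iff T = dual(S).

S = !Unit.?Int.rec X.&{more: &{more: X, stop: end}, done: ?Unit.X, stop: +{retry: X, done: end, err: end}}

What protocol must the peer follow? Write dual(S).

?Unit.!Int.rec X.+{more: +{more: X, stop: end}, done: !Unit.X, stop: &{retry: X, done: end, err: end}}

!Unit = ?Unit
  ?Int = !Int
    rec X = rec X  (binder kept)
      &{more,done,stop} = +{more,done,stop}  (external→internal)
        case more:
          &{more,stop} = +{more,stop}  (external→internal)
            case more:
              X self-dual
            case stop:
              end self-dual
        case done:
          ?Unit = !Unit
            X self-dual
        case stop:
          +{retry,done,err} = &{retry,done,err}  (select→offer)
            case retry:
              X self-dual
            case done:
              end self-dual
            case err:
              end self-dual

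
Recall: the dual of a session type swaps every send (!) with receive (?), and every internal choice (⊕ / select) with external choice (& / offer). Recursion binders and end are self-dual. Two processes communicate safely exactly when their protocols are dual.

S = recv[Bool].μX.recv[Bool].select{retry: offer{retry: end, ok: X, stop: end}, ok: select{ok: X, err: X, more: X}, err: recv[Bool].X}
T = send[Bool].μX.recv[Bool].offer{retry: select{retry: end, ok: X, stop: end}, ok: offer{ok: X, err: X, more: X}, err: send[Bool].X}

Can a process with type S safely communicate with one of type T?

recv[Bool] | send[Bool]  match
  μX | μX  match (binder kept)
    recv[Bool] | recv[Bool]  ✗ same direction on both sides — not dual

NO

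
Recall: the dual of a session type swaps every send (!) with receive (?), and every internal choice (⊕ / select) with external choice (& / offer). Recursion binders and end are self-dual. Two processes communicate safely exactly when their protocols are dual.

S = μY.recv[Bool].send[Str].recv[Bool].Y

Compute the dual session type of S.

μY → μY  (binder kept)
  recv[Bool] → send[Bool]
    send[Str] → recv[Str]
      recv[Bool] → send[Bool]
        Y ↦ Y

μY.send[Bool].recv[Str].send[Bool].Y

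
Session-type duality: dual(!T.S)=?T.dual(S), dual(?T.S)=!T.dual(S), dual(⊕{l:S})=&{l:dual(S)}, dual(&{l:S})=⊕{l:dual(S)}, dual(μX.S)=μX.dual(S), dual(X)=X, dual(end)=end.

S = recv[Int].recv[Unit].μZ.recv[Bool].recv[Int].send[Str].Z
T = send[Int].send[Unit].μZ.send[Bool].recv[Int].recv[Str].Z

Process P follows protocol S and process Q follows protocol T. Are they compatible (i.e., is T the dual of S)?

recv[Int] vs send[Int]  ✓
  recv[Unit] vs send[Unit]  ✓
    μZ vs μZ  ✓ (rec unchanged)
      recv[Bool] vs send[Bool]  ✓
        recv[Int] vs recv[Int]  ✗ same direction on both sides — not dual

NO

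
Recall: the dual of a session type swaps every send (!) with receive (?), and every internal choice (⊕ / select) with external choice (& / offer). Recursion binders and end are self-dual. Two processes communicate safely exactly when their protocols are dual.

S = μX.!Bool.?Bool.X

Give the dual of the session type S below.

μX ↦ μX  (binder kept)
  !Bool ↦ ?Bool
    ?Bool ↦ !Bool
      X ↦ X

μX.?Bool.!Bool.X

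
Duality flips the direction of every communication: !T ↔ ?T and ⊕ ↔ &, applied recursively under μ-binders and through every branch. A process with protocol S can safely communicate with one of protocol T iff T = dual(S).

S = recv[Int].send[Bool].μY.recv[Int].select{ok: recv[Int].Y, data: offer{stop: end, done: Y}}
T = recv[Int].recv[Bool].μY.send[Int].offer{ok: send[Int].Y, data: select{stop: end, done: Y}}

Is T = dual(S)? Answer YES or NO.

NO

recv[Int] vs recv[Int]  ✗ same direction on both sides — not dual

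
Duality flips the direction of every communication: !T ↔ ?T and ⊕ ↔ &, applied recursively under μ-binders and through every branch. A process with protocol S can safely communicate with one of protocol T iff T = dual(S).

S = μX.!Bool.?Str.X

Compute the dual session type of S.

μX → μX  (binder kept)
  !Bool → ?Bool
    ?Str → !Str
      X ↦ X

μX.?Bool.!Str.X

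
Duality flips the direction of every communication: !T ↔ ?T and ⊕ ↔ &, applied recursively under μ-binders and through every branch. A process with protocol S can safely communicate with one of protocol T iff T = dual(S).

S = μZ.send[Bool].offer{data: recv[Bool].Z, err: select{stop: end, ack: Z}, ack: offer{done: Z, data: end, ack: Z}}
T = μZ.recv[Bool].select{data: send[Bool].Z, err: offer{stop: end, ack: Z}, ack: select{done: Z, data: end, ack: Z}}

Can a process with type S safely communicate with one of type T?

YES

μZ ‖ μZ  ok (rec unchanged)
  send[Bool] ‖ recv[Bool]  ok
    offer{data,err,ack} ‖ select{data,err,ack}  ok label sets agree
      case data:
        recv[Bool] ‖ send[Bool]  ok
          Z ‖ Z  ok
      case err:
        select{stop,ack} ‖ offer{stop,ack}  ok label sets agree
          case stop:
            end ‖ end  ok
          case ack:
            Z ‖ Z  ok
      case ack:
        offer{done,data,ack} ‖ select{done,data,ack}  ok label sets agree
          case done:
            Z ‖ Z  ok
          case data:
            end ‖ end  ok
          case ack:
            Z ‖ Z  ok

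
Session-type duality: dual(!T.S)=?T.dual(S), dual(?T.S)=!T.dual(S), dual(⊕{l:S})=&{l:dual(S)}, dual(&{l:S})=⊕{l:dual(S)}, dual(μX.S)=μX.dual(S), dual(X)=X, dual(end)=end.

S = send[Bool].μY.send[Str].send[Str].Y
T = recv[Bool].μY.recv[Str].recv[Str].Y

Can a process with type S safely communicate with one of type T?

send[Bool] | recv[Bool]  ok
  μY | μY  ok (binder kept)
    send[Str] | recv[Str]  ok
      send[Str] | recv[Str]  ok
        Y | Y  ok

YES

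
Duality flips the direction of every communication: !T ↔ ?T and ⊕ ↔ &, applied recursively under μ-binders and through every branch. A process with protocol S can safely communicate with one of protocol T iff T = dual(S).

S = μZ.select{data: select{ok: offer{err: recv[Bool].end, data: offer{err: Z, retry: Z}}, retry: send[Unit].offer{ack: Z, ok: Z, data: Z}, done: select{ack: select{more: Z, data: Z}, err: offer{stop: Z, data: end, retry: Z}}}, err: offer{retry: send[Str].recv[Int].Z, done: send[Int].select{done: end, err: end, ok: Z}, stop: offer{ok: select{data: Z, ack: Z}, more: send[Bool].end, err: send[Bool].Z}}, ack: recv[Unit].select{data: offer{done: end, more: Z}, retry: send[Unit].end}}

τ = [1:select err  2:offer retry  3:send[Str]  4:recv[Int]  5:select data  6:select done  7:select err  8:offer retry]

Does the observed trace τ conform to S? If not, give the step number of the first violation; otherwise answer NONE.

NONE

step 1: select err  ✓  cont: offer{retry: send[Str].recv[Int].μZ.…, done: send[Int].select{done: end, err: end, ok: μZ.…}, stop: offer{ok: select{data: μZ.…, ack: μZ.…}, more: send[Bool].end, err: send[Bool].μZ.…}}
step 2: offer retry  ✓  cont: send[Str].recv[Int].μZ.…
step 3: send[Str]  ✓  cont: recv[Int].μZ.…
step 4: recv[Int]  ✓  cont: μZ.…
step 5: select data  ✓  cont: select{ok: offer{err: recv[Bool].end, data: offer{err: μZ.…, retry: μZ.…}}, retry: send[Unit].offer{ack: μZ.…, ok: μZ.…, data: μZ.…}, done: select{ack: select{more: μZ.…, data: μZ.…}, err: offer{stop: μZ.…, data: end, retry: μZ.…}}}
step 6: select done  ✓  cont: select{ack: select{more: μZ.…, data: μZ.…}, err: offer{stop: μZ.…, data: end, retry: μZ.…}}
step 7: select err  ✓  cont: offer{stop: μZ.…, data: end, retry: μZ.…}
step 8: offer retry  ✓  cont: μZ.…
all 8 steps conform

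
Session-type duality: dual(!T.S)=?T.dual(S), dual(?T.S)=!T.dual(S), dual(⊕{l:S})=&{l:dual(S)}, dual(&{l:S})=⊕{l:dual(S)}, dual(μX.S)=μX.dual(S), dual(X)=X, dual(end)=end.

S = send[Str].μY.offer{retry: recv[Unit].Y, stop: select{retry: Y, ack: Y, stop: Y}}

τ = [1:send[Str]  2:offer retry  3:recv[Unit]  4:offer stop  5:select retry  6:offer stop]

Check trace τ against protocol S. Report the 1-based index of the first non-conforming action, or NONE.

NONE

[1] send[Str]  ✓  cont: μY.…
[2] offer retry  ✓  cont: recv[Unit].μY.…
[3] recv[Unit]  ✓  cont: μY.…
[4] offer stop  ✓  cont: select{retry: μY.…, ack: μY.…, stop: μY.…}
[5] select retry  ✓  cont: μY.…
[6] offer stop  ✓  cont: select{retry: μY.…, ack: μY.…, stop: μY.…}
τ conforms to S (length 6)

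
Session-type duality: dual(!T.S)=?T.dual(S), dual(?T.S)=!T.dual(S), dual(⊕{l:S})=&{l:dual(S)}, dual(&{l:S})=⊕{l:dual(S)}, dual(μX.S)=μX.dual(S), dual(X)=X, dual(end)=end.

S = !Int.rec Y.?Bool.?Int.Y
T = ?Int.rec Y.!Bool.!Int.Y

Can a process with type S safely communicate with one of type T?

!Int | ?Int  match
  rec Y | rec Y  match (binder kept)
    ?Bool | !Bool  match
      ?Int | !Int  match
        Y | Y  match

YES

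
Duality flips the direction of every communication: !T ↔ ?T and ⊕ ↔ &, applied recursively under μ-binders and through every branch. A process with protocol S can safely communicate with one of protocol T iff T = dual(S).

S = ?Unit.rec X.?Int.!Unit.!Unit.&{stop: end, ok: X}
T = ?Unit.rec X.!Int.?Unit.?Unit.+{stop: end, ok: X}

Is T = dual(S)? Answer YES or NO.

?Unit vs ?Unit  ✗ same direction on both sides — not dual

NO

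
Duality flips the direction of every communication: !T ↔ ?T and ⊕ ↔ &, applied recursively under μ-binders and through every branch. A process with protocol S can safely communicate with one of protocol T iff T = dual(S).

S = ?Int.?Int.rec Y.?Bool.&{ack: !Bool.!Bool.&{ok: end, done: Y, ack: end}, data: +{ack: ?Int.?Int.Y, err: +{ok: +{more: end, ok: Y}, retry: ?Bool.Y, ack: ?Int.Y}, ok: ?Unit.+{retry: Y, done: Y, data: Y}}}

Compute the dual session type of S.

!Int.!Int.rec Y.!Bool.+{ack: ?Bool.?Bool.+{ok: end, done: Y, ack: end}, data: &{ack: !Int.!Int.Y, err: &{ok: &{more: end, ok: Y}, retry: !Bool.Y, ack: !Int.Y}, ok: !Unit.&{retry: Y, done: Y, data: Y}}}

?Int ↦ !Int
  ?Int ↦ !Int
    rec Y ↦ rec Y  (μ self-dual)
      ?Bool ↦ !Bool
        &{ack,data} ↦ +{ack,data}  (&→⊕)
          case ack:
            !Bool ↦ ?Bool
              !Bool ↦ ?Bool
                &{ok,done,ack} ↦ +{ok,done,ack}  (&→⊕)
                  case ok:
                    dual(end) = end
                  case done:
                    dual(Y) = Y
                  case ack:
                    dual(end) = end
          case data:
            +{ack,err,ok} ↦ &{ack,err,ok}  (select→offer)
              case ack:
                ?Int ↦ !Int
                  ?Int ↦ !Int
                    dual(Y) = Y
              case err:
                +{ok,retry,ack} ↦ &{ok,retry,ack}  (select→offer)
                  case ok:
                    +{more,ok} ↦ &{more,ok}  (select→offer)
                      case more:
                        dual(end) = end
                      case ok:
                        dual(Y) = Y
                  case retry:
                    ?Bool ↦ !Bool
                      dual(Y) = Y
                  case ack:
                    ?Int ↦ !Int
                      dual(Y) = Y
              case ok:
                ?Unit ↦ !Unit
                  +{retry,done,data} ↦ &{retry,done,data}  (select→offer)
                    case retry:
                      dual(Y) = Y
                    case done:
                      dual(Y) = Y
                    case data:
                      dual(Y) = Y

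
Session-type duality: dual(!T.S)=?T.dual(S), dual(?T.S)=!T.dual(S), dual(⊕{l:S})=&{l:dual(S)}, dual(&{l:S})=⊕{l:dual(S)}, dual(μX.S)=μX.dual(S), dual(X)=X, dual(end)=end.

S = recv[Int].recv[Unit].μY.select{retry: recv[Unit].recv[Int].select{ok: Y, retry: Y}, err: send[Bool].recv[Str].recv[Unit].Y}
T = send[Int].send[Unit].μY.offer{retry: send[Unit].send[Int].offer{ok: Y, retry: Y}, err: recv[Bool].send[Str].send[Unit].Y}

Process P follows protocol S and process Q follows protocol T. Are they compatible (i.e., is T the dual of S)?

recv[Int] ‖ send[Int]  match
  recv[Unit] ‖ send[Unit]  match
    μY ‖ μY  match (binder kept)
      select{retry,err} ‖ offer{retry,err}  match same labels
        case retry:
          recv[Unit] ‖ send[Unit]  match
            recv[Int] ‖ send[Int]  match
              select{ok,retry} ‖ offer{ok,retry}  match same labels
                case ok:
                  Y ‖ Y  match
                case retry:
                  Y ‖ Y  match
        case err:
          send[Bool] ‖ recv[Bool]  match
            recv[Str] ‖ send[Str]  match
              recv[Unit] ‖ send[Unit]  match
                Y ‖ Y  match

YES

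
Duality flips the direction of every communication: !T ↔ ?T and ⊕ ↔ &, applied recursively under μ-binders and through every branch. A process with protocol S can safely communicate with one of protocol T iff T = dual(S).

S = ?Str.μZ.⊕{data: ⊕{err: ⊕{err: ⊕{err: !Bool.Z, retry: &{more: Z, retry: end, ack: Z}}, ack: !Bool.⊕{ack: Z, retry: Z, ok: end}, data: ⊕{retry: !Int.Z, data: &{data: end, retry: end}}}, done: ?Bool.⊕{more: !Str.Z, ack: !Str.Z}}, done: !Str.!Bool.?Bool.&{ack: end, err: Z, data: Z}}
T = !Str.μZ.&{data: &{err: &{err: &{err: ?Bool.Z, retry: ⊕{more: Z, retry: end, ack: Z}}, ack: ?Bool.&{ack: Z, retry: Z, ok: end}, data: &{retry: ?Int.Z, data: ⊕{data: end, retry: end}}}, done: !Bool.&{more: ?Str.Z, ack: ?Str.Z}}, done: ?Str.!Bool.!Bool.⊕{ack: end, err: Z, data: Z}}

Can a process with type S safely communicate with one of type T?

NO

?Str ‖ !Str  ok
  μZ ‖ μZ  ok (rec unchanged)
    ⊕{data,done} ‖ &{data,done}  ok labels match
      case data:
        ⊕{err,done} ‖ &{err,done}  ok labels match
          case err:
            ⊕{err,ack,data} ‖ &{err,ack,data}  ok labels match
              case err:
                ⊕{err,retry} ‖ &{err,retry}  ok labels match
                  case err:
                    !Bool ‖ ?Bool  ok
                      Z ‖ Z  ok
                  case retry:
                    &{more,retry,ack} ‖ ⊕{more,retry,ack}  ok labels match
                      case more:
                        Z ‖ Z  ok
                      case retry:
                        end ‖ end  ok
                      case ack:
                        Z ‖ Z  ok
              case ack:
                !Bool ‖ ?Bool  ok
                  ⊕{ack,retry,ok} ‖ &{ack,retry,ok}  ok labels match
                    case ack:
                      Z ‖ Z  ok
                    case retry:
                      Z ‖ Z  ok
                    case ok:
                      end ‖ end  ok
              case data:
                ⊕{retry,data} ‖ &{retry,data}  ok labels match
                  case retry:
                    !Int ‖ ?Int  ok
                      Z ‖ Z  ok
                  case data:
                    &{data,retry} ‖ ⊕{data,retry}  ok labels match
                      case data:
                        end ‖ end  ok
                      case retry:
                        end ‖ end  ok
          case done:
            ?Bool ‖ !Bool  ok
              ⊕{more,ack} ‖ &{more,ack}  ok labels match
                case more:
                  !Str ‖ ?Str  ok
                    Z ‖ Z  ok
                case ack:
                  !Str ‖ ?Str  ok
                    Z ‖ Z  ok
      case done:
        !Str ‖ ?Str  ok
          !Bool ‖ !Bool  ✗ same direction on both sides — not dual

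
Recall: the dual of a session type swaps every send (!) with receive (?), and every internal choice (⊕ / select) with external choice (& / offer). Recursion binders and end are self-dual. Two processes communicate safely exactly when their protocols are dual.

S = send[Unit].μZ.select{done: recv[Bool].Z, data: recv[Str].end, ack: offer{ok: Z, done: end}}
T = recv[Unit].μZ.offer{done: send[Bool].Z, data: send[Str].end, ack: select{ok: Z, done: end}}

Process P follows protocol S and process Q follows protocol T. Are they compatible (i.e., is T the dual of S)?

send[Unit] vs recv[Unit]  ✓
  μZ vs μZ  ✓ (binder kept)
    select{done,data,ack} vs offer{done,data,ack}  ✓ labels match
      • done:
        recv[Bool] vs send[Bool]  ✓
          Z vs Z  ✓
      • data:
        recv[Str] vs send[Str]  ✓
          end vs end  ✓
      • ack:
        offer{ok,done} vs select{ok,done}  ✓ labels match
          • ok:
            Z vs Z  ✓
          • done:
            end vs end  ✓

YES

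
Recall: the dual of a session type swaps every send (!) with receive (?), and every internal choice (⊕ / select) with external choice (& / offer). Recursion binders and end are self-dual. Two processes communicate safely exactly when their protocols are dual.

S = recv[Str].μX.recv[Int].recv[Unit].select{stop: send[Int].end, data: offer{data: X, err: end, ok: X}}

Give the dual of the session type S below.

send[Str].μX.send[Int].send[Unit].offer{stop: recv[Int].end, data: select{data: X, err: end, ok: X}}

recv[Str] → send[Str]
  μX → μX  (rec unchanged)
    recv[Int] → send[Int]
      recv[Unit] → send[Unit]
        select{stop,data} → offer{stop,data}  (select→offer)
          [stop]
            send[Int] → recv[Int]
              end self-dual
          [data]
            offer{data,err,ok} → select{data,err,ok}  (offer→select)
              [data]
                X self-dual
              [err]
                end self-dual
              [ok]
                X self-dual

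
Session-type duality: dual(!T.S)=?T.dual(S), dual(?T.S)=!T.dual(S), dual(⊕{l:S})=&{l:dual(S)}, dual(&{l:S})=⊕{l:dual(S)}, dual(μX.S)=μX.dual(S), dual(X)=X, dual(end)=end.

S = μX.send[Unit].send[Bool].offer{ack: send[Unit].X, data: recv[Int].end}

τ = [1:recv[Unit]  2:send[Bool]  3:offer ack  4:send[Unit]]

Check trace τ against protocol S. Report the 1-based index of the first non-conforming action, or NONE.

@1 got recv[Unit], protocol expects send[Unit]  ✗

1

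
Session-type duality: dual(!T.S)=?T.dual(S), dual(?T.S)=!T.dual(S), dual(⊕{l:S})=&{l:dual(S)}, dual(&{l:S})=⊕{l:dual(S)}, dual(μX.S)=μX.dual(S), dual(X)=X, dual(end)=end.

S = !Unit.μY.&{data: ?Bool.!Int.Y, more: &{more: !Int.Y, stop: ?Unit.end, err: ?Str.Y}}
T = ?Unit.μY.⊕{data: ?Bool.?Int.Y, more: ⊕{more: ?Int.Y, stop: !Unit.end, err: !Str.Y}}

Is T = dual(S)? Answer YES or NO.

NO

!Unit vs ?Unit  ✓
  μY vs μY  ✓ (μ self-dual)
    &{data,more} vs ⊕{data,more}  ✓ label sets agree
      case data:
        ?Bool vs ?Bool  ✗ same direction on both sides — not dual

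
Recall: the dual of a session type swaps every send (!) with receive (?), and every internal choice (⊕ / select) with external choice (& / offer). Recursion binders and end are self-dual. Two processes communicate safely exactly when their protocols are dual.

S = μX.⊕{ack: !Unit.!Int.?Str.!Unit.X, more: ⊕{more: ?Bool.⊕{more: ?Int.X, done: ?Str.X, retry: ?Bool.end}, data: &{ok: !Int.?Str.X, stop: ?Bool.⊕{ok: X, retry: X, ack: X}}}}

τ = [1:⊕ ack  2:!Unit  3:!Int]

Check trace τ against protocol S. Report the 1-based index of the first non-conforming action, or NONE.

@1 ⊕ ack  ✓  residual = !Unit.!Int.?Str.!Unit.μX.…
@2 !Unit  ✓  residual = !Int.?Str.!Unit.μX.…
@3 !Int  ✓  residual = ?Str.!Unit.μX.…
all 3 steps conform

NONE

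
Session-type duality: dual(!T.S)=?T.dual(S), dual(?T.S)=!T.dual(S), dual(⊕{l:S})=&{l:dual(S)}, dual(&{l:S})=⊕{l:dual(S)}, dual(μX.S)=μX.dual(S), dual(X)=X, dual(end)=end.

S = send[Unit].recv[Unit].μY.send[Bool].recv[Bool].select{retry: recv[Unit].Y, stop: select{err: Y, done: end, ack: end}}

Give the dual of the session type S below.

send[Unit] ↦ recv[Unit]
  recv[Unit] ↦ send[Unit]
    μY ↦ μY  (μ self-dual)
      send[Bool] ↦ recv[Bool]
        recv[Bool] ↦ send[Bool]
          select{retry,stop} ↦ offer{retry,stop}  (select→offer)
            case retry:
              recv[Unit] ↦ send[Unit]
                Y self-dual
            case stop:
              select{err,done,ack} ↦ offer{err,done,ack}  (select→offer)
                case err:
                  Y self-dual
                case done:
                  end self-dual
                case ack:
                  end self-dual

recv[Unit].send[Unit].μY.recv[Bool].send[Bool].offer{retry: send[Unit].Y, stop: offer{err: Y, done: end, ack: end}}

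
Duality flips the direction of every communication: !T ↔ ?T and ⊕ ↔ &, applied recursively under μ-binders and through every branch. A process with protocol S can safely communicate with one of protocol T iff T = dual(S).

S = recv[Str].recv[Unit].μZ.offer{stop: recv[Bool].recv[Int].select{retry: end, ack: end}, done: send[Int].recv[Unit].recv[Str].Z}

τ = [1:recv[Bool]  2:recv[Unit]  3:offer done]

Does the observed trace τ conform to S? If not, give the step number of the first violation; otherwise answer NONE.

[1] got recv[Bool], protocol expects recv[Str]  ✗

1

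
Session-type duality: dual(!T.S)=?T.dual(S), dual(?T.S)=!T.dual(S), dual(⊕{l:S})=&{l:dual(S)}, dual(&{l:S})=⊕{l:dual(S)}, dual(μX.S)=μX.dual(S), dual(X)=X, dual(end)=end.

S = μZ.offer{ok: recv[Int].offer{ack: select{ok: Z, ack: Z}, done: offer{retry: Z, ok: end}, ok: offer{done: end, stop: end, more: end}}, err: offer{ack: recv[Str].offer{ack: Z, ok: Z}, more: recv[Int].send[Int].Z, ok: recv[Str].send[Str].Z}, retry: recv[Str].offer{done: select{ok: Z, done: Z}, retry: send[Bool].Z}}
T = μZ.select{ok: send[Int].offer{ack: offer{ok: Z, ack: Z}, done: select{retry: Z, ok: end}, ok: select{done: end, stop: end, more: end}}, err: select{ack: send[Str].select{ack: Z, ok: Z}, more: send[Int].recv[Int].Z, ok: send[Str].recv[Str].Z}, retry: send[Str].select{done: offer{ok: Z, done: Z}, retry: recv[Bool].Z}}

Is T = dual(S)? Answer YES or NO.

μZ ‖ μZ  ✓ (rec unchanged)
  offer{ok,err,retry} ‖ select{ok,err,retry}  ✓ labels match
    [ok]
      recv[Int] ‖ send[Int]  ✓
        offer{ack,done,ok} ‖ offer{ack,done,ok}  ✗ choice polarity not flipped — not dual

NO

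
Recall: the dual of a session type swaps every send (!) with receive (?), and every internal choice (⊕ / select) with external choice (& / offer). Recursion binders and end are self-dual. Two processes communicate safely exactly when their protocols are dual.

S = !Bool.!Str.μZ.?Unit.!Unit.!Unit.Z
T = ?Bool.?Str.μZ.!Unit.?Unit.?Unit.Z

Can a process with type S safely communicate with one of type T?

!Bool ‖ ?Bool  match
  !Str ‖ ?Str  match
    μZ ‖ μZ  match (μ self-dual)
      ?Unit ‖ !Unit  match
        !Unit ‖ ?Unit  match
          !Unit ‖ ?Unit  match
            Z ‖ Z  match

YES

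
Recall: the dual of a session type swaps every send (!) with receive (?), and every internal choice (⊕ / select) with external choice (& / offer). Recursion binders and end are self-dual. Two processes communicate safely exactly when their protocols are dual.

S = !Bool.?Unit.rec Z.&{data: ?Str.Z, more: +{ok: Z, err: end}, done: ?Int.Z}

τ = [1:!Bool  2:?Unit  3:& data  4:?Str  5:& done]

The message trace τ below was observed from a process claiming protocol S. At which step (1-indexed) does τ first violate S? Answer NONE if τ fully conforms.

step 1: !Bool  ok  cont: ?Unit.rec Z.…
step 2: ?Unit  ok  cont: rec Z.…
step 3: & data  ok  cont: ?Str.rec Z.…
step 4: ?Str  ok  cont: rec Z.…
step 5: & done  ok  cont: ?Int.rec Z.…
all 5 steps conform

NONE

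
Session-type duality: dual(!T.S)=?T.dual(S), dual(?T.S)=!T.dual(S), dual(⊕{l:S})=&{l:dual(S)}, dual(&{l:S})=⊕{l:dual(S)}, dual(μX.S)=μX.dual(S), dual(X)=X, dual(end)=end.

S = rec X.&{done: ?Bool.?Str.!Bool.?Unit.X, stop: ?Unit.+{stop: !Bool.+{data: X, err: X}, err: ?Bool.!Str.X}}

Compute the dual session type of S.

rec X → rec X  (μ self-dual)
  &{done,stop} → +{done,stop}  (offer→select)
    case done:
      ?Bool → !Bool
        ?Str → !Str
          !Bool → ?Bool
            ?Unit → !Unit
              X self-dual
    case stop:
      ?Unit → !Unit
        +{stop,err} → &{stop,err}  (select→offer)
          case stop:
            !Bool → ?Bool
              +{data,err} → &{data,err}  (select→offer)
                case data:
                  X self-dual
                case err:
                  X self-dual
          case err:
            ?Bool → !Bool
              !Str → ?Str
                X self-dual

rec X.+{done: !Bool.!Str.?Bool.!Unit.X, stop: !Unit.&{stop: ?Bool.&{data: X, err: X}, err: !Bool.?Str.X}}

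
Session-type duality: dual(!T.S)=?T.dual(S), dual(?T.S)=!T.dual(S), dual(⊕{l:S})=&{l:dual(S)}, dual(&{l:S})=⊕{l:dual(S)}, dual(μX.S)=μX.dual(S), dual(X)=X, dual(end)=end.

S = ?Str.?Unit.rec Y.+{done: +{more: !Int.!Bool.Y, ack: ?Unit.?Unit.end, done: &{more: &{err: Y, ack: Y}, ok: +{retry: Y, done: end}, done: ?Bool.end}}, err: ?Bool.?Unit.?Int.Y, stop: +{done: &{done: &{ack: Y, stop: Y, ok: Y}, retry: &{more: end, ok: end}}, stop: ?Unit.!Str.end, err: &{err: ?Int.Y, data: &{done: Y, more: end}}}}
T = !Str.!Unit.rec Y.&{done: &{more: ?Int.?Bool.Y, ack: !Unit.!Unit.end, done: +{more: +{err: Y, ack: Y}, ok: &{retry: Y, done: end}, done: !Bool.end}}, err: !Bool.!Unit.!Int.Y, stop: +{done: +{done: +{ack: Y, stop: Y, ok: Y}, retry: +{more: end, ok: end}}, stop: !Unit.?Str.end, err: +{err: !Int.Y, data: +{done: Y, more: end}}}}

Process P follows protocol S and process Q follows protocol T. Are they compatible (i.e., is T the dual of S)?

NO

?Str vs !Str  ✓
  ?Unit vs !Unit  ✓
    rec Y vs rec Y  ✓ (rec unchanged)
      +{done,err,stop} vs &{done,err,stop}  ✓ labels match
        case done:
          +{more,ack,done} vs &{more,ack,done}  ✓ labels match
            case more:
              !Int vs ?Int  ✓
                !Bool vs ?Bool  ✓
                  Y vs Y  ✓
            case ack:
              ?Unit vs !Unit  ✓
                ?Unit vs !Unit  ✓
                  end vs end  ✓
            case done:
              &{more,ok,done} vs +{more,ok,done}  ✓ labels match
                case more:
                  &{err,ack} vs +{err,ack}  ✓ labels match
                    case err:
                      Y vs Y  ✓
                    case ack:
                      Y vs Y  ✓
                case ok:
                  +{retry,done} vs &{retry,done}  ✓ labels match
                    case retry:
                      Y vs Y  ✓
                    case done:
                      end vs end  ✓
                case done:
                  ?Bool vs !Bool  ✓
                    end vs end  ✓
        case err:
          ?Bool vs !Bool  ✓
            ?Unit vs !Unit  ✓
              ?Int vs !Int  ✓
                Y vs Y  ✓
        case stop:
          +{done,stop,err} vs +{done,stop,err}  ✗ choice polarity not flipped — not dual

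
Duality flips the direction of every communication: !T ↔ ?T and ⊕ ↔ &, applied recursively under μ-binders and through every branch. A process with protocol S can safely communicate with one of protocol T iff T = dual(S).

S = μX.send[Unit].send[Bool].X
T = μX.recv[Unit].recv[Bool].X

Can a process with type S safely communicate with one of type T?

YES

μX vs μX  match (μ self-dual)
  send[Unit] vs recv[Unit]  match
    send[Bool] vs recv[Bool]  match
      X vs X  match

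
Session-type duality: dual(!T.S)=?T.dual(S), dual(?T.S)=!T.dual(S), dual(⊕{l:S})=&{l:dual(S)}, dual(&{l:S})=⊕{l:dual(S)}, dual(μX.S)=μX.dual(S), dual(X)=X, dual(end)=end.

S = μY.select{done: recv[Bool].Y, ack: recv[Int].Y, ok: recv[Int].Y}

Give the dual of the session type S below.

μY.offer{done: send[Bool].Y, ack: send[Int].Y, ok: send[Int].Y}

μY ↦ μY  (rec unchanged)
  select{done,ack,ok} ↦ offer{done,ack,ok}  (select→offer)
    [done]
      recv[Bool] ↦ send[Bool]
        dual(Y) = Y
    [ack]
      recv[Int] ↦ send[Int]
        dual(Y) = Y
    [ok]
      recv[Int] ↦ send[Int]
        dual(Y) = Y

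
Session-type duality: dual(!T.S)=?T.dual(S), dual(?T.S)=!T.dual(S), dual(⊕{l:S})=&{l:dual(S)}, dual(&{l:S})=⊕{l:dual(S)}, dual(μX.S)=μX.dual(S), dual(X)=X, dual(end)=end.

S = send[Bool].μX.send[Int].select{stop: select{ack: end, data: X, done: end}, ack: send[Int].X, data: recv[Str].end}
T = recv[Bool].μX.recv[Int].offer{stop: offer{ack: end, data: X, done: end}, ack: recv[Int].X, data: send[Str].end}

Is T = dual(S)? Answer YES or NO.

YES

send[Bool] ‖ recv[Bool]  ✓
  μX ‖ μX  ✓ (rec unchanged)
    send[Int] ‖ recv[Int]  ✓
      select{stop,ack,data} ‖ offer{stop,ack,data}  ✓ label sets agree
        • stop:
          select{ack,data,done} ‖ offer{ack,data,done}  ✓ label sets agree
            • ack:
              end ‖ end  ✓
            • data:
              X ‖ X  ✓
            • done:
              end ‖ end  ✓
        • ack:
          send[Int] ‖ recv[Int]  ✓
            X ‖ X  ✓
        • data:
          recv[Str] ‖ send[Str]  ✓
            end ‖ end  ✓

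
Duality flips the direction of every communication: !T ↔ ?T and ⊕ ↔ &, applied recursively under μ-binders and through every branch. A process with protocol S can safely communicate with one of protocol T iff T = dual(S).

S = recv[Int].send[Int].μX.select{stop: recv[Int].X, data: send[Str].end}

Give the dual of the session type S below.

send[Int].recv[Int].μX.offer{stop: send[Int].X, data: recv[Str].end}

recv[Int] = send[Int]
  send[Int] = recv[Int]
    μX = μX  (binder kept)
      select{stop,data} = offer{stop,data}  (⊕→&)
        case stop:
          recv[Int] = send[Int]
            dual(X) = X
        case data:
          send[Str] = recv[Str]
            dual(end) = end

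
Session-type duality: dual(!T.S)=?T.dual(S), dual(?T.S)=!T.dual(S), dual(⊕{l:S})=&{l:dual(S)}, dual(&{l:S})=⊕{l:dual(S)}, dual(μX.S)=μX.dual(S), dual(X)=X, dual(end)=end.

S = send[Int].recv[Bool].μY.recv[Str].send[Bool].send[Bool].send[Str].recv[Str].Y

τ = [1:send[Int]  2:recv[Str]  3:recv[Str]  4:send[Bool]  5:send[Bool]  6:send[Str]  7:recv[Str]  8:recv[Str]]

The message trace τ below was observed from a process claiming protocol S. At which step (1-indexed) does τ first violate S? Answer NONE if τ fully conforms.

step 1: send[Int]  ok  state: recv[Bool].μY.…
step 2: got recv[Str], protocol expects recv[Bool]  ✗

2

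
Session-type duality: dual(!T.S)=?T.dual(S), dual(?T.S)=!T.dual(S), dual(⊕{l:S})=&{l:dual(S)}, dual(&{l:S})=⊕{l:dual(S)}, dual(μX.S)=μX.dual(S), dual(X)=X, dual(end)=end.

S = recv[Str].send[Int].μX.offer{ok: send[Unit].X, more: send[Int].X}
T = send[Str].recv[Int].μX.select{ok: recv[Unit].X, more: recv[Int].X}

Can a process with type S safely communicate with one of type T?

recv[Str] ‖ send[Str]  ok
  send[Int] ‖ recv[Int]  ok
    μX ‖ μX  ok (binder kept)
      offer{ok,more} ‖ select{ok,more}  ok same labels
        • ok:
          send[Unit] ‖ recv[Unit]  ok
            X ‖ X  ok
        • more:
          send[Int] ‖ recv[Int]  ok
            X ‖ X  ok

YES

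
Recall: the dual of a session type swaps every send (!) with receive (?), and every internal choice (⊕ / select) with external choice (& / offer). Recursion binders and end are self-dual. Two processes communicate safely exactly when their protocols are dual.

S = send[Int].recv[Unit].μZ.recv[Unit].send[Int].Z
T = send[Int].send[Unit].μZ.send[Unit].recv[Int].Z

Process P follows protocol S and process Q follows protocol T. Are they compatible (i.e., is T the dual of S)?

send[Int] | send[Int]  ✗ same direction on both sides — not dual

NO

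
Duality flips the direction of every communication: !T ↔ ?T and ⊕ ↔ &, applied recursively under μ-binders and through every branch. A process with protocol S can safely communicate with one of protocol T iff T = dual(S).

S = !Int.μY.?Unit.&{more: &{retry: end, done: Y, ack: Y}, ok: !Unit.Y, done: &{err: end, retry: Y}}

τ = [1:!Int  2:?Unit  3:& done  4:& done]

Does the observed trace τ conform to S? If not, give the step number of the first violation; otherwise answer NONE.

@1 !Int  ✓  residual = μY.…
@2 ?Unit  ✓  residual = &{more: &{retry: end, done: μY.…, ack: μY.…}, ok: !Unit.μY.…, done: &{err: end, retry: μY.…}}
@3 & done  ✓  residual = &{err: end, retry: μY.…}
@4 got & done, protocol expects & err or & retry  ✗

4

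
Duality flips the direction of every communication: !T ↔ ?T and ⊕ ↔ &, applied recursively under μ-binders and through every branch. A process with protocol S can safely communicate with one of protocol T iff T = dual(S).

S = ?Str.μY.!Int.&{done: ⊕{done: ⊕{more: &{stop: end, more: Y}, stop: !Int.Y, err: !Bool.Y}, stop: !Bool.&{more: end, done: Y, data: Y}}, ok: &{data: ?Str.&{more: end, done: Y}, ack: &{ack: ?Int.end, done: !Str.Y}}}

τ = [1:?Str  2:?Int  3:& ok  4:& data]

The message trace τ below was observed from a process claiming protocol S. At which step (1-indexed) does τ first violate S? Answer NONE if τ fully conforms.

@1 ?Str  match  now at μY.…
@2 got ?Int, protocol expects !Int  ✗

2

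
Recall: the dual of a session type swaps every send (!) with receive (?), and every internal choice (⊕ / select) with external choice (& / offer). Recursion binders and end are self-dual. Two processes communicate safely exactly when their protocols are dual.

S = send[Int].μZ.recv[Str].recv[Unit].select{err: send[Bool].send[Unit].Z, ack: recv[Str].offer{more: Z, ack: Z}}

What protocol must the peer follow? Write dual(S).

send[Int] = recv[Int]
  μZ = μZ  (rec unchanged)
    recv[Str] = send[Str]
      recv[Unit] = send[Unit]
        select{err,ack} = offer{err,ack}  (internal→external)
          • err:
            send[Bool] = recv[Bool]
              send[Unit] = recv[Unit]
                dual(Z) = Z
          • ack:
            recv[Str] = send[Str]
              offer{more,ack} = select{more,ack}  (&→⊕)
                • more:
                  dual(Z) = Z
                • ack:
                  dual(Z) = Z

recv[Int].μZ.send[Str].send[Unit].offer{err: recv[Bool].recv[Unit].Z, ack: send[Str].select{more: Z, ack: Z}}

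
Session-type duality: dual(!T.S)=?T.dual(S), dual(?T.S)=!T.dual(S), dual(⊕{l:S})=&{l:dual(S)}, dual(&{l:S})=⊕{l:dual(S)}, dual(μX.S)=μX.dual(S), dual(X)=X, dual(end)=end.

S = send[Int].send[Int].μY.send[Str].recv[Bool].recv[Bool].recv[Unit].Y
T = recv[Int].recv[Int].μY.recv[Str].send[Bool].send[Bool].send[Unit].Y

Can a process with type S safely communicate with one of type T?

send[Int] vs recv[Int]  ✓
  send[Int] vs recv[Int]  ✓
    μY vs μY  ✓ (binder kept)
      send[Str] vs recv[Str]  ✓
        recv[Bool] vs send[Bool]  ✓
          recv[Bool] vs send[Bool]  ✓
            recv[Unit] vs send[Unit]  ✓
              Y vs Y  ✓

YES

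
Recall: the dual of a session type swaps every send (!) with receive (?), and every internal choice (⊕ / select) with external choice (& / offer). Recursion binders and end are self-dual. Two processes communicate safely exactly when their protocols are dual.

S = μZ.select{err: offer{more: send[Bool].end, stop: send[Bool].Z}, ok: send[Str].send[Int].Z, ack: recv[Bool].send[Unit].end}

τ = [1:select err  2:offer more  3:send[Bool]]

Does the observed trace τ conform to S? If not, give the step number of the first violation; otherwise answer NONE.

step 1: select err  ok  residual = offer{more: send[Bool].end, stop: send[Bool].μZ.…}
step 2: offer more  ok  residual = send[Bool].end
step 3: send[Bool]  ok  residual = end
all 3 steps conform

NONE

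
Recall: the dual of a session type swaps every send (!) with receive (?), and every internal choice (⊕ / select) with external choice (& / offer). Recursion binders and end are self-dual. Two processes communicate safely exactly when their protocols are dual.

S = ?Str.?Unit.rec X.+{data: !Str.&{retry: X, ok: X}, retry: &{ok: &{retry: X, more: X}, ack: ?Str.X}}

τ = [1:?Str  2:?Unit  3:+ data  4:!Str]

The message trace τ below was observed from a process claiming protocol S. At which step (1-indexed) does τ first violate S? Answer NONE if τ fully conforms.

@1 ?Str  match  state: ?Unit.rec X.…
@2 ?Unit  match  state: rec X.…
@3 + data  match  state: !Str.&{retry: rec X.…, ok: rec X.…}
@4 !Str  match  state: &{retry: rec X.…, ok: rec X.…}
all 4 steps conform

NONE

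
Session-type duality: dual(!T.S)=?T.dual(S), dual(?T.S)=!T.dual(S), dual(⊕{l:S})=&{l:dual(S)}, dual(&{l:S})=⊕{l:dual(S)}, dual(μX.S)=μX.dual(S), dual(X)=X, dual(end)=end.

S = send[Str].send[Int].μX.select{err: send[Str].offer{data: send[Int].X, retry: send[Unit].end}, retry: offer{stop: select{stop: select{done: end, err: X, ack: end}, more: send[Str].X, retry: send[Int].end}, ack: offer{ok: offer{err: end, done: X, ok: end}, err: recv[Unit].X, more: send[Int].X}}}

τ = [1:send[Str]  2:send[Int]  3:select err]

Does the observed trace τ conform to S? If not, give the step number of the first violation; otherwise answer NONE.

[1] send[Str]  ✓  now at send[Int].μX.…
[2] send[Int]  ✓  now at μX.…
[3] select err  ✓  now at send[Str].offer{data: send[Int].μX.…, retry: send[Unit].end}
all 3 steps conform

NONE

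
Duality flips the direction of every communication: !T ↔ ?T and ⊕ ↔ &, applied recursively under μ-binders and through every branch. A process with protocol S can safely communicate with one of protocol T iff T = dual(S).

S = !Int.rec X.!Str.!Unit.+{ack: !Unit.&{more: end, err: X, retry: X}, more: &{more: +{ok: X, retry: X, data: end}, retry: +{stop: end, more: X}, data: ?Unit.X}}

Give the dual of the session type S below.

?Int.rec X.?Str.?Unit.&{ack: ?Unit.+{more: end, err: X, retry: X}, more: +{more: &{ok: X, retry: X, data: end}, retry: &{stop: end, more: X}, data: !Unit.X}}

!Int ↦ ?Int
  rec X ↦ rec X  (binder kept)
    !Str ↦ ?Str
      !Unit ↦ ?Unit
        +{ack,more} ↦ &{ack,more}  (select→offer)
          case ack:
            !Unit ↦ ?Unit
              &{more,err,retry} ↦ +{more,err,retry}  (&→⊕)
                case more:
                  end ↦ end
                case err:
                  X ↦ X
                case retry:
                  X ↦ X
          case more:
            &{more,retry,data} ↦ +{more,retry,data}  (&→⊕)
              case more:
                +{ok,retry,data} ↦ &{ok,retry,data}  (select→offer)
                  case ok:
                    X ↦ X
                  case retry:
                    X ↦ X
                  case data:
                    end ↦ end
              case retry:
                +{stop,more} ↦ &{stop,more}  (select→offer)
                  case stop:
                    end ↦ end
                  case more:
                    X ↦ X
              case data:
                ?Unit ↦ !Unit
                  X ↦ X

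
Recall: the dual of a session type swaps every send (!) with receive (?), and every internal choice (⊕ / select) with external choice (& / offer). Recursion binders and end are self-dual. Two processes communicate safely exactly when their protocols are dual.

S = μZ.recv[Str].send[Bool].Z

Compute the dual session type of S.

μZ = μZ  (binder kept)
  recv[Str] = send[Str]
    send[Bool] = recv[Bool]
      Z self-dual

μZ.send[Str].recv[Bool].Z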